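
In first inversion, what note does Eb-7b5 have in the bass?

Gb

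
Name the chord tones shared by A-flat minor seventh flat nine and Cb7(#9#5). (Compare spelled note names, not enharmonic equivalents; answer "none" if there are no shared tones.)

A-flat minor seventh flat nine = Ab, Cb, Eb, Gb, Bbb.
Cb7(#9#5) = Cb, Eb, G, Bbb, D.
Shared: Cb, Eb, Bbb.

Cb, Eb, Bbb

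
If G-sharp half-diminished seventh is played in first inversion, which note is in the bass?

B

G-sharp half-diminished seventh in root position is G#–B–D–F#.
First inversion places the third in the bass, which is B.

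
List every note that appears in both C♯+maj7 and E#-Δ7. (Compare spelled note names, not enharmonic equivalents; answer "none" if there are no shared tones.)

E♯  B♯

C♯+maj7: C♯ E♯ G𝄪 B♯
E#-Δ7: E♯ G♯ B♯ D𝄪
Common to both → E♯, B♯.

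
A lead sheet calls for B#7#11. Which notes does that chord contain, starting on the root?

Root B♯, quality dominant seventh sharp eleven:
- root: B♯
- major 3rd: D𝄪
- perfect 5th: F𝄪
- minor 7th: A♯
- augmented 11th: E𝄪

B♯  D𝄪  F𝄪  A♯  E𝄪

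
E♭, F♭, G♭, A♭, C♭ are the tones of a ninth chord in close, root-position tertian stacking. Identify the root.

Arranged so that each adjacent pair is a third by letter name: F♭ – A♭ – C♭ – E♭ – G♭.
The bottom of that stack, F♭, is the root (this is F♭ major ninth).

F♭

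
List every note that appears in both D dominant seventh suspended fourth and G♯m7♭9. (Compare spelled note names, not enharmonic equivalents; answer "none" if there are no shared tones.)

D dominant seventh suspended fourth: D G A C
G♯m7♭9: G# B D# F# A
Common to both → A.

A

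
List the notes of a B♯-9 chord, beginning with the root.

Root B#, quality minor ninth:
root → B#
3rd (minor 3rd) → D#
5th (perfect 5th) → F##
7th (minor 7th) → A#
9th (major 9th) → C##

B# D# F## A# C##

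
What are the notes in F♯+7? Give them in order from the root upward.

F♯, A♯, C𝄪, E

F♯+7 is an augmented seventh built on F♯.
Root: F♯
Major 3rd (3rd): A♯
Augmented 5th (5th): C𝄪
Minor 7th (7th): E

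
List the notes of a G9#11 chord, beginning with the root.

Root G, quality dominant ninth sharp eleven:
Root: G
Major 3rd (3rd): B
Perfect 5th (5th): D
Minor 7th (7th): F
Major 9th (9th): A
Augmented 11th (11th): C#

G – B – D – F – A – C#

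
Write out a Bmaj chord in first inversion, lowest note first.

D♯ F♯ B

In root position, Bmaj is B–D♯–F♯.
First inversion puts the third (D♯) in the bass.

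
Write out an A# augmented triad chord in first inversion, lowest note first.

A# augmented triad = A♯–C𝄪–E𝄪; first inversion → third (C𝄪) lowest.

C𝄪, E𝄪, A♯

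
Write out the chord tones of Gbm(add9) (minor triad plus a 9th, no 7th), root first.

Root Gb, quality minor added-ninth:
root → Gb
3rd (minor 3rd) → Bbb
5th (perfect 5th) → Db
9th (major 9th) → Ab

Gb, Bbb, Db, Ab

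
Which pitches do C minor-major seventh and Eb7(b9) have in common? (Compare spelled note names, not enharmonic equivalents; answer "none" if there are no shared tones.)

Eb  G

C minor-major seventh = C, Eb, G, B.
Eb7(b9) = Eb, G, Bb, Db, Fb.
Shared: Eb, G.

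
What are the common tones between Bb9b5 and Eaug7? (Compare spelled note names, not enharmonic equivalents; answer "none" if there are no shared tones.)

Bb9b5: Bb D Fb Ab C
Eaug7: E G# B# D
Common to both → D.

D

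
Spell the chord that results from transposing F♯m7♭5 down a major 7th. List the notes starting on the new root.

F# down a major 7th → G. New chord: G half-diminished seventh.
- root: G
- minor 3rd: Bb
- diminished 5th: Db
- minor 7th: F

G – Bb – Db – F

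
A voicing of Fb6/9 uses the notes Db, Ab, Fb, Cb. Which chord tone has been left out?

Gb

The full Fb6/9 chord is Fb, Ab, Cb, Db, Gb.
Comparing with the voicing, the major 9th (9th) — Gb — is absent.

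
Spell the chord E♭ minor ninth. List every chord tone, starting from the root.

E-flat – G-flat – B-flat – D-flat – F

Root E-flat, quality minor ninth:
E-flat — root
G-flat — minor 3rd
B-flat — perfect 5th
D-flat — minor 7th
F — major 9th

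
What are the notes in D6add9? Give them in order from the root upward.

D6add9: six-nine on D.
Root: D
Major 3rd (3rd): F#
Perfect 5th (5th): A
Major 6th (6th): B
Major 9th (9th): E

D, F#, A, B, E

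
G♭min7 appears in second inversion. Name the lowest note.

Db

G♭min7 in root position is Gb–Bbb–Db–Fb.
Second inversion places the fifth in the bass, which is Db.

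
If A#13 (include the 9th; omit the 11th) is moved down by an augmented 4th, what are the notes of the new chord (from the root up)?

A# down an augmented 4th → E. New chord: E dominant thirteenth.
E — root
G# — major 3rd
B — perfect 5th
D — minor 7th
F# — major 9th
C# — major 13th

E, G#, B, D, F#, C#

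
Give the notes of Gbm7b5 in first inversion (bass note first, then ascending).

B𝄫 – D𝄫 – F♭ – G♭

Gbm7b5 = G♭–B𝄫–D𝄫–F♭; first inversion → third (B𝄫) lowest.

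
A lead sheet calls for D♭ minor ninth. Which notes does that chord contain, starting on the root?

D♭ minor ninth: minor ninth on D-flat.
- root: D-flat
- minor 3rd: F-flat
- perfect 5th: A-flat
- minor 7th: C-flat
- major 9th: E-flat

D-flat  F-flat  A-flat  C-flat  E-flat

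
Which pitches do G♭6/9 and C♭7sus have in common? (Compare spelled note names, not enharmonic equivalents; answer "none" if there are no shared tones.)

Gb

G♭6/9: Gb Bb Db Eb Ab
C♭7sus: Cb Fb Gb Bbb
Common to both → Gb.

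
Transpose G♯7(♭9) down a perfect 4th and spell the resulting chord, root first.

D#  F##  A#  C#  E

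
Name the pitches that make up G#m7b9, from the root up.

G# – B – D# – F# – A

G#m7b9 is a minor seventh flat nine built on G#.
Root: G#
Minor 3rd (3rd): B
Perfect 5th (5th): D#
Minor 7th (7th): F#
Minor 9th (9th): A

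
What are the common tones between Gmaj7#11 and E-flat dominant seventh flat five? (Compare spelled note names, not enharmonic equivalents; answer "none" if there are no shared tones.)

G

Gmaj7#11: G B D F# C#
E-flat dominant seventh flat five: Eb G Bbb Db
Common to both → G.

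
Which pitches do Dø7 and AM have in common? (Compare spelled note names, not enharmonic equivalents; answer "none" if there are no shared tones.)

none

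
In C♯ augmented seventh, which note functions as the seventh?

B

C♯ augmented seventh is built on C#; its 7th is a minor 7th above the root.
A seventh above C uses the letter B, and the minor 7th above C# is B.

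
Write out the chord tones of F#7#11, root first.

F#, A#, C#, E, B#

F#7#11 is a dominant seventh sharp eleven built on F#.
F# — root
A# — major 3rd
C# — perfect 5th
E — minor 7th
B# — augmented 11th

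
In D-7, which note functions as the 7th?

C

D-7 is built on D; its 7th is a minor 7th above the root.
A seventh above D uses the letter C, and the minor 7th above D is C.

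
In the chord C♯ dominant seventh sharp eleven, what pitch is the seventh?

B

Root of C♯ dominant seventh sharp eleven = C-sharp. The 7th is a minor 7th: C-sharp up a minor 7th → B.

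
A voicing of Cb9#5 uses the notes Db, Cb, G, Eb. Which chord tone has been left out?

Bbb

Cb9#5 = Cb, Eb, G, Bbb, Db. The voicing lacks the 7th (minor 7th), Bbb.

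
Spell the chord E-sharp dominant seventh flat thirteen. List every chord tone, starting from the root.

E-sharp dominant seventh flat thirteen is a dominant seventh flat thirteen built on E#.
E# — root
G## — major 3rd
B# — perfect 5th
D# — minor 7th
C# — minor 13th

E#  G##  B#  D#  C#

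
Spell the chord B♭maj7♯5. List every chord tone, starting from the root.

Root B♭, quality augmented major seventh:
Root: B♭
Major 3rd (3rd): D
Augmented 5th (5th): F♯
Major 7th (7th): A

B♭, D, F♯, A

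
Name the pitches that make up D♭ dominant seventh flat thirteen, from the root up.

D♭ dominant seventh flat thirteen: dominant seventh flat thirteen on Db.
root → Db
3rd (major 3rd) → F
5th (perfect 5th) → Ab
7th (minor 7th) → Cb
13th (minor 13th) → Bbb

Db  F  Ab  Cb  Bbb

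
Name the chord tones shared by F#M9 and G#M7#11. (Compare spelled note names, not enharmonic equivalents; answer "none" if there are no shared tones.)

F#M9: F# A# C# E# G#
G#M7#11: G# B# D# F## C##
Common to both → G#.

G#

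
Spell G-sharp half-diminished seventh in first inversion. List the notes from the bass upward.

B D F-sharp G-sharp

G-sharp half-diminished seventh = G-sharp–B–D–F-sharp; first inversion → third (B) lowest.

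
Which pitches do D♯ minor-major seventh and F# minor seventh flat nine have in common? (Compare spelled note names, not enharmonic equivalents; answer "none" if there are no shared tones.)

D♯ minor-major seventh = D♯, F♯, A♯, C𝄪.
F# minor seventh flat nine = F♯, A, C♯, E, G.
Shared: F♯.

F♯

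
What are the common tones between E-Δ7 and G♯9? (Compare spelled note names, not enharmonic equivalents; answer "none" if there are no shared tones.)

E-Δ7: E G B D♯
G♯9: G♯ B♯ D♯ F♯ A♯
Common to both → D♯.

D♯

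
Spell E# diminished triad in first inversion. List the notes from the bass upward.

E# diminished triad = E-sharp–G-sharp–B; first inversion → third (G-sharp) lowest.

G-sharp, B, E-sharp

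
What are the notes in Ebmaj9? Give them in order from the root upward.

Ebmaj9: major ninth on Eb.
Eb — root
G — major 3rd
Bb — perfect 5th
D — major 7th
F — major 9th

Eb, G, Bb, D, F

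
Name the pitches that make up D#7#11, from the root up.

D#7#11 is a dominant seventh sharp eleven built on D#.
Root: D#
Major 3rd (3rd): F##
Perfect 5th (5th): A#
Minor 7th (7th): C#
Augmented 11th (11th): G##

D# F## A# C# G##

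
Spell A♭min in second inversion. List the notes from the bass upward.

Eb, Ab, Cb

A♭min = Ab–Cb–Eb; second inversion → fifth (Eb) lowest.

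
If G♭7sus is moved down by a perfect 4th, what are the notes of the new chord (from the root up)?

D♭ – G♭ – A♭ – C♭

Transposed root: G♭ → D♭ (perfect 4th down). So we spell D♭ dominant seventh suspended fourth:
Root: D♭
Perfect 4th (4th): G♭
Perfect 5th (5th): A♭
Minor 7th (7th): C♭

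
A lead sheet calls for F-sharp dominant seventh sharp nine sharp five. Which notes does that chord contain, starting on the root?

F-sharp dominant seventh sharp nine sharp five: dominant seventh sharp nine sharp five on F-sharp.
- root: F-sharp
- major 3rd: A-sharp
- augmented 5th: C-double-sharp
- minor 7th: E
- augmented 9th: G-double-sharp

F-sharp A-sharp C-double-sharp E G-double-sharp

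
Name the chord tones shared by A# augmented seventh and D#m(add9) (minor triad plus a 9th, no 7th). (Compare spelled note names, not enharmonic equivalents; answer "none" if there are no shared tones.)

A# augmented seventh = A#, C##, E##, G#.
D#m(add9) = D#, F#, A#, E#.
Shared: A#.

A#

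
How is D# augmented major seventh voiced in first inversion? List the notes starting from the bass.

In root position, D# augmented major seventh is D-sharp–F-double-sharp–A-double-sharp–C-double-sharp.
First inversion puts the third (F-double-sharp) in the bass.

F-double-sharp, A-double-sharp, C-double-sharp, D-sharp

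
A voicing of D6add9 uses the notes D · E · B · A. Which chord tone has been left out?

The full D6add9 chord is D, F#, A, B, E.
Comparing with the voicing, the major 3rd (3rd) — F# — is absent.

F#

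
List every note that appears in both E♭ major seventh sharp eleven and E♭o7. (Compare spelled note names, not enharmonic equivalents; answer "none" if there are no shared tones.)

Eb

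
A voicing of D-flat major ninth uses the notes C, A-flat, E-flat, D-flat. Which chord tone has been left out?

The full D-flat major ninth chord is D-flat, F, A-flat, C, E-flat.
Comparing with the voicing, the major 3rd (3rd) — F — is absent.

F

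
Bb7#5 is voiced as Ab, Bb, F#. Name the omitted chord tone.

D

The full Bb7#5 chord is Bb, D, F#, Ab.
Comparing with the voicing, the major 3rd (3rd) — D — is absent.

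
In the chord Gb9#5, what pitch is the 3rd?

Bb

Gb9#5 is built on Gb; its 3rd is a major 3rd above the root.
A third above G uses the letter B, and the major 3rd above Gb is Bb.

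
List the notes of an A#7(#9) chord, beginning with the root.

Root A#, quality dominant seventh sharp nine:
root → A#
3rd (major 3rd) → C##
5th (perfect 5th) → E#
7th (minor 7th) → G#
9th (augmented 9th) → B##

A#, C##, E#, G#, B##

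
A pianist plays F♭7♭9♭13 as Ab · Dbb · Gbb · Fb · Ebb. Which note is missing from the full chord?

Cb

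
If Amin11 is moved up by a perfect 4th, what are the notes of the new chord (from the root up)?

D, F, A, C, E, G

A up a perfect 4th → D. New chord: D minor eleventh.
- root: D
- minor 3rd: F
- perfect 5th: A
- minor 7th: C
- major 9th: E
- perfect 11th: G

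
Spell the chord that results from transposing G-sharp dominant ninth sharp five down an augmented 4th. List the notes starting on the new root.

An augmented 4th down from G-sharp is D, so the new chord is D dominant ninth sharp five.
Root: D
Major 3rd (3rd): F-sharp
Augmented 5th (5th): A-sharp
Minor 7th (7th): C
Major 9th (9th): E

D, F-sharp, A-sharp, C, E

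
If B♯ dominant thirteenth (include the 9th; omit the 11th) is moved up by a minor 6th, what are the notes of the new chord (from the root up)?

G-sharp, B-sharp, D-sharp, F-sharp, A-sharp, E-sharp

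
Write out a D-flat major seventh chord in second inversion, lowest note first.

Ab, C, Db, F

In root position, D-flat major seventh is Db–F–Ab–C.
Second inversion puts the fifth (Ab) in the bass.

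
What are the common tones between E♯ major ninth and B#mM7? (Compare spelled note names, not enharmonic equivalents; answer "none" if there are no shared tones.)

E♯ major ninth: E♯ G𝄪 B♯ D𝄪 F𝄪
B#mM7: B♯ D♯ F𝄪 A𝄪
Common to both → B♯, F𝄪.

B♯ – F𝄪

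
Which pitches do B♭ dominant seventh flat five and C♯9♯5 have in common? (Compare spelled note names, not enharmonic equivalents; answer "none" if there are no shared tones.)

none

B♭ dominant seventh flat five: Bb D Fb Ab
C♯9♯5: C# E# G## B D#
Common to both → none.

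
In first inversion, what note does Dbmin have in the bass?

Dbmin in root position is D♭–F♭–A♭.
First inversion places the third in the bass, which is F♭.

F♭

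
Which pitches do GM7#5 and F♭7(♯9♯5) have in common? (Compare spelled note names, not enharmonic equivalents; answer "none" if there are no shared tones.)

G

GM7#5 = G, B, D♯, F♯.
F♭7(♯9♯5) = F♭, A♭, C, E𝄫, G.
Shared: G.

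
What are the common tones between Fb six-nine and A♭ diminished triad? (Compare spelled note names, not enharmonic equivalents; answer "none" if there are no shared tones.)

A-flat C-flat

Fb six-nine: F-flat A-flat C-flat D-flat G-flat
A♭ diminished triad: A-flat C-flat E-double-flat
Common to both → A-flat, C-flat.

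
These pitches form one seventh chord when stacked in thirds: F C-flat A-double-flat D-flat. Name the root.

D-flat

Arranged so that each adjacent pair is a third by letter name: D-flat – F – A-double-flat – C-flat.
The bottom of that stack, D-flat, is the root (this is D-flat dominant seventh flat five).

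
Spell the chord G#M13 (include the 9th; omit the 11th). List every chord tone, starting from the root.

G♯, B♯, D♯, F𝄪, A♯, E♯

G#M13: major thirteenth on G♯.
G♯ — root
B♯ — major 3rd
D♯ — perfect 5th
F𝄪 — major 7th
A♯ — major 9th
E♯ — major 13th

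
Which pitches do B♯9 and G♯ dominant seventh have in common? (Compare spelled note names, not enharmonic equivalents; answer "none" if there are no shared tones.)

B♯9 = B♯, D𝄪, F𝄪, A♯, C𝄪.
G♯ dominant seventh = G♯, B♯, D♯, F♯.
Shared: B♯.

B♯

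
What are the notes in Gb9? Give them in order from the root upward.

Gb, Bb, Db, Fb, Ab

Gb9: dominant ninth on Gb.
Gb — root
Bb — major 3rd
Db — perfect 5th
Fb — minor 7th
Ab — major 9th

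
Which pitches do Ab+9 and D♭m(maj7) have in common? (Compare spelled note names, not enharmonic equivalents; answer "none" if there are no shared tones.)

Ab+9: A♭ C E G♭ B♭
D♭m(maj7): D♭ F♭ A♭ C
Common to both → A♭, C.

A♭  C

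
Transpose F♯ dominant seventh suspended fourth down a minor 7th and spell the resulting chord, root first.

Transposed root: F-sharp → G-sharp (minor 7th down). So we spell G-sharp dominant seventh suspended fourth:
Root: G-sharp
Perfect 4th (4th): C-sharp
Perfect 5th (5th): D-sharp
Minor 7th (7th): F-sharp

G-sharp, C-sharp, D-sharp, F-sharp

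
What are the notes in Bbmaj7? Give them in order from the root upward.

Bbmaj7 is a major seventh built on Bb.
- root: Bb
- major 3rd: D
- perfect 5th: F
- major 7th: A

Bb D F A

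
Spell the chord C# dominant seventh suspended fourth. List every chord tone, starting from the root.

C-sharp F-sharp G-sharp B

C# dominant seventh suspended fourth: dominant seventh suspended fourth on C-sharp.
root → C-sharp
4th (perfect 4th) → F-sharp
5th (perfect 5th) → G-sharp
7th (minor 7th) → B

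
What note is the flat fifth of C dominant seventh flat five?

Root of C dominant seventh flat five = C. The 5th is a diminished 5th: C up a diminished 5th → Gb.

Gb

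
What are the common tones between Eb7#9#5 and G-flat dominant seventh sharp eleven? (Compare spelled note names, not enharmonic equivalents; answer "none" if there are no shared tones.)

Eb7#9#5 = Eb, G, B, Db, F#.
G-flat dominant seventh sharp eleven = Gb, Bb, Db, Fb, C.
Shared: Db.

Db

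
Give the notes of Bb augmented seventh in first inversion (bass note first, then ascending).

In root position, Bb augmented seventh is B♭–D–F♯–A♭.
First inversion puts the third (D) in the bass.

D – F♯ – A♭ – B♭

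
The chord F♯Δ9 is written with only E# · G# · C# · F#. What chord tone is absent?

A#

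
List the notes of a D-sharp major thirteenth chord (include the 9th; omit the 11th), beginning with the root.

D-sharp, F-double-sharp, A-sharp, C-double-sharp, E-sharp, B-sharp

Root D-sharp, quality major thirteenth:
- root: D-sharp
- major 3rd: F-double-sharp
- perfect 5th: A-sharp
- major 7th: C-double-sharp
- major 9th: E-sharp
- major 13th: B-sharp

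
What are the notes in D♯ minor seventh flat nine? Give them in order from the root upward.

D♯ minor seventh flat nine is a minor seventh flat nine built on D#.
Root: D#
Minor 3rd (3rd): F#
Perfect 5th (5th): A#
Minor 7th (7th): C#
Minor 9th (9th): E

D#, F#, A#, C#, E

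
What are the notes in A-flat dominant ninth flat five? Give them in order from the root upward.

Root A♭, quality dominant ninth flat five:
root → A♭
3rd (major 3rd) → C
5th (diminished 5th) → E𝄫
7th (minor 7th) → G♭
9th (major 9th) → B♭

A♭ – C – E𝄫 – G♭ – B♭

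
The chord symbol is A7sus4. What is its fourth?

D

Root of A7sus4 = A. The 4th is a perfect 4th: A up a perfect 4th → D.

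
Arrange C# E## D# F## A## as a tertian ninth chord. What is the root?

Stacking in thirds gives D# – F## – A## – C# – E##, so D# is the root — D# dominant seventh sharp nine sharp five.

D#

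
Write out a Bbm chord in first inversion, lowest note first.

Bbm = Bb–Db–F; first inversion → third (Db) lowest.

Db  F  Bb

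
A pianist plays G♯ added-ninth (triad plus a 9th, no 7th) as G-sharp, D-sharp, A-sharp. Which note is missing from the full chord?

The full G♯ added-ninth chord is G-sharp, B-sharp, D-sharp, A-sharp.
Comparing with the voicing, the major 3rd (3rd) — B-sharp — is absent.

B-sharp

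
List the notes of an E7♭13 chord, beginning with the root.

E7♭13: dominant seventh flat thirteen on E.
- root: E
- major 3rd: G#
- perfect 5th: B
- minor 7th: D
- minor 13th: C

E  G#  B  D  C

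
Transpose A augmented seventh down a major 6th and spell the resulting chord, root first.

C – E – G-sharp – B-flat

Transposed root: A → C (major 6th down). So we spell C augmented seventh:
- root: C
- major 3rd: E
- augmented 5th: G-sharp
- minor 7th: B-flat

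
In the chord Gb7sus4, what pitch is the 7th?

F♭

Root of Gb7sus4 = G♭. The 7th is a minor 7th: G♭ up a minor 7th → F♭.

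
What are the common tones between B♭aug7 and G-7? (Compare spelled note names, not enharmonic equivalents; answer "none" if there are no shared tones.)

Bb  D

B♭aug7: Bb D F# Ab
G-7: G Bb D F
Common to both → Bb, D.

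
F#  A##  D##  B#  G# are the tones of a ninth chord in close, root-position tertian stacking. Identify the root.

Arranged so that each adjacent pair is a third by letter name: G# – B# – D## – F# – A##.
The bottom of that stack, G#, is the root (this is G# dominant seventh sharp nine sharp five).

G#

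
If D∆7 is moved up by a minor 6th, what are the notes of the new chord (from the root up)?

D up a minor 6th → Bb. New chord: Bb major seventh.
Bb — root
D — major 3rd
F — perfect 5th
A — major 7th

Bb, D, F, A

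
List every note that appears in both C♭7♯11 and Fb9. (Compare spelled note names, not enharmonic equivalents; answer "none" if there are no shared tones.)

C♭7♯11: Cb Eb Gb Bbb F
Fb9: Fb Ab Cb Ebb Gb
Common to both → Cb, Gb.

Cb, Gb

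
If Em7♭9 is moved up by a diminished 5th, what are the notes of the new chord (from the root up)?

Transposed root: E → Bb (diminished 5th up). So we spell Bb minor seventh flat nine:
Bb — root
Db — minor 3rd
F — perfect 5th
Ab — minor 7th
Cb — minor 9th

Bb, Db, F, Ab, Cb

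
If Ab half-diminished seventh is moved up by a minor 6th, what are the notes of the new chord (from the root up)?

F-flat A-double-flat C-double-flat E-double-flat

A-flat up a minor 6th → F-flat. New chord: F-flat half-diminished seventh.
Root: F-flat
Minor 3rd (3rd): A-double-flat
Diminished 5th (5th): C-double-flat
Minor 7th (7th): E-double-flat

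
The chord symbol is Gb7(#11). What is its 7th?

F♭

Gb7(#11) is built on G♭; its 7th is a minor 7th above the root.
A seventh above G uses the letter F, and the minor 7th above G♭ is F♭.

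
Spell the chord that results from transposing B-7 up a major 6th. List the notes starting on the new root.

G#, B, D#, F#

B up a major 6th → G#. New chord: G# minor seventh.
G# — root
B — minor 3rd
D# — perfect 5th
F# — minor 7th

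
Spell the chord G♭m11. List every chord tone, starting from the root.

Gb, Bbb, Db, Fb, Ab, Cb

Root Gb, quality minor eleventh:
Root: Gb
Minor 3rd (3rd): Bbb
Perfect 5th (5th): Db
Minor 7th (7th): Fb
Major 9th (9th): Ab
Perfect 11th (11th): Cb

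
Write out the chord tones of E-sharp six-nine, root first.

E-sharp six-nine: six-nine on E-sharp.
- root: E-sharp
- major 3rd: G-double-sharp
- perfect 5th: B-sharp
- major 6th: C-double-sharp
- major 9th: F-double-sharp

E-sharp G-double-sharp B-sharp C-double-sharp F-double-sharp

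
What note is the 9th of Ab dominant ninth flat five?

B-flat

Ab dominant ninth flat five is built on A-flat; its 9th is a major 9th above the root.
A second above A uses the letter B, and the major 9th above A-flat is B-flat.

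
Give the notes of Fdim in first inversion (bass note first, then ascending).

Ab – Cb – F

In root position, Fdim is F–Ab–Cb.
First inversion puts the third (Ab) in the bass.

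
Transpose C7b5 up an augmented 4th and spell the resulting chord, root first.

F#, A#, C, E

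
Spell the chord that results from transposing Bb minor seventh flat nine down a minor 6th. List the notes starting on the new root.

A minor 6th down from Bb is D, so the new chord is D minor seventh flat nine.
root → D
3rd (minor 3rd) → F
5th (perfect 5th) → A
7th (minor 7th) → C
9th (minor 9th) → Eb

D, F, A, C, Eb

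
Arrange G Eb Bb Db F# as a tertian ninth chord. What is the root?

Arranged so that each adjacent pair is a third by letter name: Eb – G – Bb – Db – F#.
The bottom of that stack, Eb, is the root (this is Eb dominant seventh sharp nine).

Eb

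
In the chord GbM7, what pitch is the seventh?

F

GbM7 is built on Gb; its 7th is a major 7th above the root.
A seventh above G uses the letter F, and the major 7th above Gb is F.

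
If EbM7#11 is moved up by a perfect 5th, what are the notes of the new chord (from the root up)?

Bb  D  F  A  E

Eb up a perfect 5th → Bb. New chord: Bb major seventh sharp eleven.
Root: Bb
Major 3rd (3rd): D
Perfect 5th (5th): F
Major 7th (7th): A
Augmented 11th (11th): E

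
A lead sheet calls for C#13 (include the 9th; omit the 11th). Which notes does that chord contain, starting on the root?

Root C♯, quality dominant thirteenth:
C♯ — root
E♯ — major 3rd
G♯ — perfect 5th
B — minor 7th
D♯ — major 9th
A♯ — major 13th

C♯ – E♯ – G♯ – B – D♯ – A♯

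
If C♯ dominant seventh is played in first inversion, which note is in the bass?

E#

C♯ dominant seventh = C#–E#–G#–B. First inversion → third in the bass = E#.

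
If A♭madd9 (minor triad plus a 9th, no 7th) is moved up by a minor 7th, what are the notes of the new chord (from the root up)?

Gb  Bbb  Db  Ab

Transposed root: Ab → Gb (minor 7th up). So we spell Gb minor added-ninth:
root → Gb
3rd (minor 3rd) → Bbb
5th (perfect 5th) → Db
9th (major 9th) → Ab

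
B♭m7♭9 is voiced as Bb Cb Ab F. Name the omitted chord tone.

Db

The full B♭m7♭9 chord is Bb, Db, F, Ab, Cb.
Comparing with the voicing, the minor 3rd (3rd) — Db — is absent.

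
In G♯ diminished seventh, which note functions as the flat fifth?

G♯ diminished seventh is built on G#; its 5th is a diminished 5th above the root.
A fifth above G uses the letter D, and the diminished 5th above G# is D.

D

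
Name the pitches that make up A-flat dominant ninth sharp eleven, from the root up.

A-flat dominant ninth sharp eleven: dominant ninth sharp eleven on Ab.
- root: Ab
- major 3rd: C
- perfect 5th: Eb
- minor 7th: Gb
- major 9th: Bb
- augmented 11th: D

Ab, C, Eb, Gb, Bb, D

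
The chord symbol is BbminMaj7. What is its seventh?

A

Root of BbminMaj7 = Bb. The 7th is a major 7th: Bb up a major 7th → A.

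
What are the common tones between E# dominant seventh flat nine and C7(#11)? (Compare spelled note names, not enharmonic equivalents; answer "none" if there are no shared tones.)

E# dominant seventh flat nine = E#, G##, B#, D#, F#.
C7(#11) = C, E, G, Bb, F#.
Shared: F#.

F#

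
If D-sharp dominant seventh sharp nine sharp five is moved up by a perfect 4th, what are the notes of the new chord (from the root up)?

Transposed root: D-sharp → G-sharp (perfect 4th up). So we spell G-sharp dominant seventh sharp nine sharp five:
Root: G-sharp
Major 3rd (3rd): B-sharp
Augmented 5th (5th): D-double-sharp
Minor 7th (7th): F-sharp
Augmented 9th (9th): A-double-sharp

G-sharp – B-sharp – D-double-sharp – F-sharp – A-double-sharp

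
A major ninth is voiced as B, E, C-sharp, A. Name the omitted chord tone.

G-sharp

The full A major ninth chord is A, C-sharp, E, G-sharp, B.
Comparing with the voicing, the major 7th (7th) — G-sharp — is absent.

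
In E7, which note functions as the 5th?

Root of E7 = E. The 5th is a perfect 5th: E up a perfect 5th → B.

B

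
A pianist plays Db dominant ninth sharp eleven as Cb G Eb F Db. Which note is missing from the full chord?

The full Db dominant ninth sharp eleven chord is Db, F, Ab, Cb, Eb, G.
Comparing with the voicing, the perfect 5th (5th) — Ab — is absent.

Ab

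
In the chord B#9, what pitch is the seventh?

A#

B#9 is built on B#; its 7th is a minor 7th above the root.
A seventh above B uses the letter A, and the minor 7th above B# is A#.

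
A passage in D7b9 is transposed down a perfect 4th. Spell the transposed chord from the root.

A perfect 4th down from D is A, so the new chord is A dominant seventh flat nine.
A — root
C# — major 3rd
E — perfect 5th
G — minor 7th
Bb — minor 9th

A, C#, E, G, Bb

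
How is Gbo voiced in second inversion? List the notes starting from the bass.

Dbb, Gb, Bbb

Gbo = Gb–Bbb–Dbb; second inversion → fifth (Dbb) lowest.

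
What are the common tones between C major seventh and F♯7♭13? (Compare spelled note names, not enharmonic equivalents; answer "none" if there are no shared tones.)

E

C major seventh: C E G B
F♯7♭13: F♯ A♯ C♯ E D
Common to both → E.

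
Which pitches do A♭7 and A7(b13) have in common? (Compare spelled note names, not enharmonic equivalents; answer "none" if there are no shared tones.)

A♭7 = Ab, C, Eb, Gb.
A7(b13) = A, C#, E, G, F.
Shared: none.

none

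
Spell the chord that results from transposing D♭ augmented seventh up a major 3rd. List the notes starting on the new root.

A major 3rd up from D-flat is F, so the new chord is F augmented seventh.
- root: F
- major 3rd: A
- augmented 5th: C-sharp
- minor 7th: E-flat

F, A, C-sharp, E-flat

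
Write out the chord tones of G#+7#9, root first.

Root G#, quality dominant seventh sharp nine sharp five:
- root: G#
- major 3rd: B#
- augmented 5th: D##
- minor 7th: F#
- augmented 9th: A##

G#  B#  D##  F#  A##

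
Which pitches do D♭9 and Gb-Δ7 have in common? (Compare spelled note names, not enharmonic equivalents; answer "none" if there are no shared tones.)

Db, F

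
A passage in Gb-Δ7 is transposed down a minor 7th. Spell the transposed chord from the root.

A minor 7th down from Gb is Ab, so the new chord is Ab minor-major seventh.
- root: Ab
- minor 3rd: Cb
- perfect 5th: Eb
- major 7th: G

Ab  Cb  Eb  G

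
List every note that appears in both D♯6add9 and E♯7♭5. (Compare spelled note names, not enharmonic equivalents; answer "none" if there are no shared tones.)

D♯, E♯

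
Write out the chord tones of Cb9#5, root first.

Cb9#5: dominant ninth sharp five on Cb.
- root: Cb
- major 3rd: Eb
- augmented 5th: G
- minor 7th: Bbb
- major 9th: Db

Cb  Eb  G  Bbb  Db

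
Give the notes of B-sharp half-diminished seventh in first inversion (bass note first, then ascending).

D♯ F♯ A♯ B♯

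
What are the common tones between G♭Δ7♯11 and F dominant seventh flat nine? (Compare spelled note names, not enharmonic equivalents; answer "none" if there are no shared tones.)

Gb, F, C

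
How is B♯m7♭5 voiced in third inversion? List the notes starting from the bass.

A#, B#, D#, F#

B♯m7♭5 = B#–D#–F#–A#; third inversion → seventh (A#) lowest.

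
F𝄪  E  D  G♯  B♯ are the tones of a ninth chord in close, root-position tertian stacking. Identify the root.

E

Arranged so that each adjacent pair is a third by letter name: E – G♯ – B♯ – D – F𝄪.
The bottom of that stack, E, is the root (this is E dominant seventh sharp nine sharp five).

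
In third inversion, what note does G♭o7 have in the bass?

G♭o7 in root position is Gb–Bbb–Dbb–Fbb.
Third inversion places the seventh in the bass, which is Fbb.

Fbb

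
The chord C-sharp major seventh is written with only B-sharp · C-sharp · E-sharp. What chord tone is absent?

G-sharp

C-sharp major seventh = C-sharp, E-sharp, G-sharp, B-sharp. The voicing lacks the 5th (perfect 5th), G-sharp.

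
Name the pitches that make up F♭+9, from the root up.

F♭+9: dominant ninth sharp five on Fb.
Fb — root
Ab — major 3rd
C — augmented 5th
Ebb — minor 7th
Gb — major 9th

Fb Ab C Ebb Gb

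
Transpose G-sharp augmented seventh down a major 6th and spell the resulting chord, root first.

B, D♯, F𝄪, A

G♯ down a major 6th → B. New chord: B augmented seventh.
Root: B
Major 3rd (3rd): D♯
Augmented 5th (5th): F𝄪
Minor 7th (7th): A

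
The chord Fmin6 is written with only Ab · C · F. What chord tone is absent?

The full Fmin6 chord is F, Ab, C, D.
Comparing with the voicing, the major 6th (6th) — D — is absent.

D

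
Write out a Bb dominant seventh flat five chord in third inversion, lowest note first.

Ab Bb D Fb

In root position, Bb dominant seventh flat five is Bb–D–Fb–Ab.
Third inversion puts the seventh (Ab) in the bass.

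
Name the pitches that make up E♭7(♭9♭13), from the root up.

E♭7(♭9♭13): dominant seventh flat nine flat thirteen on Eb.
root → Eb
3rd (major 3rd) → G
5th (perfect 5th) → Bb
7th (minor 7th) → Db
9th (minor 9th) → Fb
13th (minor 13th) → Cb

Eb G Bb Db Fb Cb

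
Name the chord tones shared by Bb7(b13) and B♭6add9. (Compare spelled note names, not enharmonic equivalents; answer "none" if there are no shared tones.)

Bb7(b13): Bb D F Ab Gb
B♭6add9: Bb D F G C
Common to both → Bb, D, F.

Bb D F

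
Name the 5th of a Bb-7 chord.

Bb-7 is built on B♭; its 5th is a perfect 5th above the root.
A fifth above B uses the letter F, and the perfect 5th above B♭ is F.

F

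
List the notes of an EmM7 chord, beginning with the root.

EmM7 is a minor-major seventh built on E.
- root: E
- minor 3rd: G
- perfect 5th: B
- major 7th: D#

E, G, B, D#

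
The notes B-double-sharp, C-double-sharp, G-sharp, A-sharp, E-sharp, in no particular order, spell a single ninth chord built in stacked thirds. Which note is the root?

Stacking in thirds gives A-sharp – C-double-sharp – E-sharp – G-sharp – B-double-sharp, so A-sharp is the root — A-sharp dominant seventh sharp nine.

A-sharp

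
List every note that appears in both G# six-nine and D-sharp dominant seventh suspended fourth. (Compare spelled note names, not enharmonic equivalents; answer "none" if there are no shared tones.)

G-sharp – D-sharp – A-sharp

G# six-nine = G-sharp, B-sharp, D-sharp, E-sharp, A-sharp.
D-sharp dominant seventh suspended fourth = D-sharp, G-sharp, A-sharp, C-sharp.
Shared: G-sharp, D-sharp, A-sharp.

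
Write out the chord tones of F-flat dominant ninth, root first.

Fb Ab Cb Ebb Gb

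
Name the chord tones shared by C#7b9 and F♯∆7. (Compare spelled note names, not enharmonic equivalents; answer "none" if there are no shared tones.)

C#  E#

C#7b9 = C#, E#, G#, B, D.
F♯∆7 = F#, A#, C#, E#.
Shared: C#, E#.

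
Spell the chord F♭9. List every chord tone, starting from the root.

F♭9: dominant ninth on Fb.
root → Fb
3rd (major 3rd) → Ab
5th (perfect 5th) → Cb
7th (minor 7th) → Ebb
9th (major 9th) → Gb

Fb  Ab  Cb  Ebb  Gb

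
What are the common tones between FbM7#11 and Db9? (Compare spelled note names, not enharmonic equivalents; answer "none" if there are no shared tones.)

Ab Cb Eb

FbM7#11: Fb Ab Cb Eb Bb
Db9: Db F Ab Cb Eb
Common to both → Ab, Cb, Eb.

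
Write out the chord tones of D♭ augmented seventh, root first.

D♭ augmented seventh: augmented seventh on D♭.
- root: D♭
- major 3rd: F
- augmented 5th: A
- minor 7th: C♭

D♭, F, A, C♭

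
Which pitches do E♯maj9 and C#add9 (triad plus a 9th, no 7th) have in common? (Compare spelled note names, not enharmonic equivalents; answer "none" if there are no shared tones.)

E#

E♯maj9: E# G## B# D## F##
C#add9: C# E# G# D#
Common to both → E#.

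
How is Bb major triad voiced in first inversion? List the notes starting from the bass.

In root position, Bb major triad is B-flat–D–F.
First inversion puts the third (D) in the bass.

D, F, B-flat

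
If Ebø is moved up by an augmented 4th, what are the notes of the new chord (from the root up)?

A, C, Eb, G

Transposed root: Eb → A (augmented 4th up). So we spell A half-diminished seventh:
- root: A
- minor 3rd: C
- diminished 5th: Eb
- minor 7th: G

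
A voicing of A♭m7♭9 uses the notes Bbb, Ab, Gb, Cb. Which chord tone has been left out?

A♭m7♭9 = Ab, Cb, Eb, Gb, Bbb. The voicing lacks the 5th (perfect 5th), Eb.

Eb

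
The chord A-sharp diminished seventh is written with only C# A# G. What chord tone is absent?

The full A-sharp diminished seventh chord is A#, C#, E, G.
Comparing with the voicing, the diminished 5th (5th) — E — is absent.

E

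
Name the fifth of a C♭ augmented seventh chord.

G

C♭ augmented seventh is built on C♭; its 5th is an augmented 5th above the root.
A fifth above C uses the letter G, and the augmented 5th above C♭ is G.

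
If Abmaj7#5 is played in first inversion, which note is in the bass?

C

Abmaj7#5 in root position is A♭–C–E–G.
First inversion places the third in the bass, which is C.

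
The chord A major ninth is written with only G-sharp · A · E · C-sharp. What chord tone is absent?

The full A major ninth chord is A, C-sharp, E, G-sharp, B.
Comparing with the voicing, the major 9th (9th) — B — is absent.

B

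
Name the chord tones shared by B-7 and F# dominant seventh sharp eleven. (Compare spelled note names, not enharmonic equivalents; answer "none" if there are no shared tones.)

F♯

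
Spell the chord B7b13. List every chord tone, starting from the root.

B  D#  F#  A  G

Root B, quality dominant seventh flat thirteen:
root → B
3rd (major 3rd) → D#
5th (perfect 5th) → F#
7th (minor 7th) → A
13th (minor 13th) → G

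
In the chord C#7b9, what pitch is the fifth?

G♯

Root of C#7b9 = C♯. The 5th is a perfect 5th: C♯ up a perfect 5th → G♯.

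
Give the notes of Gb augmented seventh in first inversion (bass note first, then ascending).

In root position, Gb augmented seventh is G-flat–B-flat–D–F-flat.
First inversion puts the third (B-flat) in the bass.

B-flat, D, F-flat, G-flat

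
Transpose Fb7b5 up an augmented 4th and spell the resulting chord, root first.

Bb D Fb Ab

An augmented 4th up from Fb is Bb, so the new chord is Bb dominant seventh flat five.
- root: Bb
- major 3rd: D
- diminished 5th: Fb
- minor 7th: Ab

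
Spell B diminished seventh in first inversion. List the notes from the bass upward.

D  F  A-flat  B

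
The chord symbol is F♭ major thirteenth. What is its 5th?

F♭ major thirteenth is built on Fb; its 5th is a perfect 5th above the root.
A fifth above F uses the letter C, and the perfect 5th above Fb is Cb.

Cb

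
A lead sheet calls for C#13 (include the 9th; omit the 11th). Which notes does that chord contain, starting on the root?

C# E# G# B D# A#

C#13 is a dominant thirteenth built on C#.
C# — root
E# — major 3rd
G# — perfect 5th
B — minor 7th
D# — major 9th
A# — major 13th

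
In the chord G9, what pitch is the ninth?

A

G9 is built on G; its 9th is a major 9th above the root.
A second above G uses the letter A, and the major 9th above G is A.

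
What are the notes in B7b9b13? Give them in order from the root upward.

B  D#  F#  A  C  G

B7b9b13: dominant seventh flat nine flat thirteen on B.
- root: B
- major 3rd: D#
- perfect 5th: F#
- minor 7th: A
- minor 9th: C
- minor 13th: G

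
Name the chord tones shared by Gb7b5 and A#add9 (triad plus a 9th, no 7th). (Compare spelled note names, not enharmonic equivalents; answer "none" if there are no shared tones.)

Gb7b5 = Gb, Bb, Dbb, Fb.
A#add9 = A#, C##, E#, B#.
Shared: none.

none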